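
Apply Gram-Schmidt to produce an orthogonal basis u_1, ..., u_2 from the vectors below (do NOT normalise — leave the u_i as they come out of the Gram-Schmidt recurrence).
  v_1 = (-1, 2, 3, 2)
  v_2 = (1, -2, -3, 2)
Orthogonal basis:
  u_1 = (-1, 2, 3, 2)
  u_2 = (4/9, -8/9, -4/3, 28/9)

Apply the Gram-Schmidt recurrence
  u_1 = v_1
  u_i = v_i − Σ_{j<i} ((v_i · u_j) / (u_j · u_j)) · u_j.

Step by step this gives:
  u_1 = (-1, 2, 3, 2)
  u_2 = (4/9, -8/9, -4/3, 28/9)

Orthogonality check:
  u_2 · u_1 = 0 (should be 0)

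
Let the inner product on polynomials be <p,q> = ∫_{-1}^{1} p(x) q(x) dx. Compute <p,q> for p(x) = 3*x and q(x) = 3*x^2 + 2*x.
<p,q> = 4

Expand the product: p(x)·q(x) = 9*x^3 + 6*x^2.
∫_{-1}^{1} of each monomial x^k gives [2/(k+1) if k even, 0 if k odd]. Integrating term-by-term (or equivalently evaluating the antiderivative F(x) = 9*x^4/4 + 2*x^3 at the endpoints):
  F(1) − F(−1) = 17/4 − (1/4) = 4.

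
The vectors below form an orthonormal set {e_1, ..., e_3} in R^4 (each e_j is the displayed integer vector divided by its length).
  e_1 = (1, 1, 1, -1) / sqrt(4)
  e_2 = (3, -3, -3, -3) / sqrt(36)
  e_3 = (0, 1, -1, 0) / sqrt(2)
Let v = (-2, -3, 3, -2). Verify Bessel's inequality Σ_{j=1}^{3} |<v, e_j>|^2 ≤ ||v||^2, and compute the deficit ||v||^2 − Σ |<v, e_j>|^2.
Σ |<v, e_j>|^2 = 18; ||v||^2 = 26; deficit = 8

Write each e_j = u_j / sqrt(<u_j, u_j>) where u_j is the displayed integer vector. Then <v, e_j> = <v, u_j> / sqrt(<u_j, u_j>), so |<v, e_j>|^2 = <v, u_j>^2 / <u_j, u_j>.
Coefficients: <v, e_1> = 0/sqrt(4), <v, e_2> = 0/sqrt(36), <v, e_3> = -6/sqrt(2).
Square and sum: Σ |<v, e_j>|^2 = 18.
Compute ||v||^2 = v·v = 26.
Deficit = 26 − 18 = 8 ≥ 0, confirming Bessel's inequality. (The deficit equals ||v − Σ <v,e_j> e_j||^2, the squared distance from v to span{e_j}.)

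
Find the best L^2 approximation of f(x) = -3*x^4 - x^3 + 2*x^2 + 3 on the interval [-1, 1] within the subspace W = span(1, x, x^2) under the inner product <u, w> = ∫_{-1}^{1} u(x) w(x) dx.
g(x) = -4*x^2/7 - 3*x/5 + 114/35

The best approximation g ∈ W is the orthogonal projection of f onto W. Writing g = a_0 + a_1 x + a_2 x^2, the coefficients solve the normal equations G · a = b where
  G_{ij} = <φ_i, φ_j> and b_i = <f, φ_i>, with φ_0 = 1, φ_1 = x, φ_2 = x^2.
G =
  [2, 0, 2/3]
  [0, 2/3, 0]
  [2/3, 0, 2/5],
b = (92/15, -2/5, 68/35).
Solving gives a_0 = 114/35, a_1 = -3/5, a_2 = -4/7, so
  g(x) = -4*x^2/7 - 3*x/5 + 114/35.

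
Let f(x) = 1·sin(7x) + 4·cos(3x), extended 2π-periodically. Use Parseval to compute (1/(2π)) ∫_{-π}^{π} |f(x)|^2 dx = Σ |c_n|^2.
Σ |c_n|^2 = 17/2

Expand |f|^2 and use orthogonality of {sin(nx), cos(mx)} on [-π, π]:
  ∫_{-π}^{π} sin(nx)^2 dx = π, ∫ cos(mx)^2 dx = π, and cross terms integrate to 0.
So ∫_{-π}^{π} f(x)^2 dx = 1^2 · π + 4^2 · π = (1 + 16)π.
Divide by 2π: (1 + 16)/2 = 17/2.
By Parseval, this equals Σ |c_n|^2.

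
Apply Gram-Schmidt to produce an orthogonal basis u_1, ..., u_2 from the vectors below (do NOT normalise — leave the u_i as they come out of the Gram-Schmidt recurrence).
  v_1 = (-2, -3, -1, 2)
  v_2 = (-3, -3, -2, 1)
Orthogonal basis:
  u_1 = (-2, -3, -1, 2)
  u_2 = (-8/9, 1/6, -17/18, -10/9)

Apply the Gram-Schmidt recurrence
  u_1 = v_1
  u_i = v_i − Σ_{j<i} ((v_i · u_j) / (u_j · u_j)) · u_j.

Step by step this gives:
  u_1 = (-2, -3, -1, 2)
  u_2 = (-8/9, 1/6, -17/18, -10/9)

Orthogonality check:
  u_2 · u_1 = 0 (should be 0)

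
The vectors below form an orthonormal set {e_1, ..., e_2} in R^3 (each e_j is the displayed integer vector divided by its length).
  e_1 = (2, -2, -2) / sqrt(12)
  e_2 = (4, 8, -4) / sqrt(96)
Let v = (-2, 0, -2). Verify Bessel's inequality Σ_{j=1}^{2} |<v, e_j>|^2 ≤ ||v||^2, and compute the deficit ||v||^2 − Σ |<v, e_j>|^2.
Σ |<v, e_j>|^2 = 0; ||v||^2 = 8; deficit = 8

Write each e_j = u_j / sqrt(<u_j, u_j>) where u_j is the displayed integer vector. Then <v, e_j> = <v, u_j> / sqrt(<u_j, u_j>), so |<v, e_j>|^2 = <v, u_j>^2 / <u_j, u_j>.
Coefficients: <v, e_1> = 0/sqrt(12), <v, e_2> = 0/sqrt(96).
Square and sum: Σ |<v, e_j>|^2 = 0.
Compute ||v||^2 = v·v = 8.
Deficit = 8 − 0 = 8 ≥ 0, confirming Bessel's inequality. (The deficit equals ||v − Σ <v,e_j> e_j||^2, the squared distance from v to span{e_j}.)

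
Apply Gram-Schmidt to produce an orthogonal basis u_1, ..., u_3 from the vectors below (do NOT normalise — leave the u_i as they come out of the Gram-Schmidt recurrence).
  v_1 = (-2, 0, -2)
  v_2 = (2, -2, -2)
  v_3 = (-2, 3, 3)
Orthogonal basis:
  u_1 = (-2, 0, -2)
  u_2 = (2, -2, -2)
  u_3 = (1/6, 1/3, -1/6)

Apply the Gram-Schmidt recurrence
  u_1 = v_1
  u_i = v_i − Σ_{j<i} ((v_i · u_j) / (u_j · u_j)) · u_j.

Step by step this gives:
  u_1 = (-2, 0, -2)
  u_2 = (2, -2, -2)
  u_3 = (1/6, 1/3, -1/6)

Orthogonality check:
  u_2 · u_1 = 0 (should be 0)
  u_3 · u_1 = 0 (should be 0)
  u_3 · u_2 = 0 (should be 0)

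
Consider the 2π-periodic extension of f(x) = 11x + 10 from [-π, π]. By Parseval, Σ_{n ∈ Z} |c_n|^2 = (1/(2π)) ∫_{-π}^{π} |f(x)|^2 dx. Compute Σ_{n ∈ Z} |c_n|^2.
Σ |c_n|^2 = 121π^2/3 + 100

Expand and integrate term by term over [-π, π]:
  ∫ (11x)^2 dx = 121·(2π^3/3); ∫ 2·11·(10)·x dx = 0 (odd integrand); ∫ 10^2 dx = 100·2π.
So (1/(2π)) ∫_{-π}^{π} (11x + 10)^2 dx = 121π^2/3 + 100 = 121π^2/3 + 100.
Parseval ⇒ Σ |c_n|^2 = 121π^2/3 + 100.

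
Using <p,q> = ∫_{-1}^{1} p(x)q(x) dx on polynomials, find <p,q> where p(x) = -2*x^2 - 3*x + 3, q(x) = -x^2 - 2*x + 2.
<p,q> = 182/15

Expand the product: p(x)·q(x) = 2*x^4 + 7*x^3 - x^2 - 12*x + 6.
∫_{-1}^{1} of each monomial x^k gives [2/(k+1) if k even, 0 if k odd]. Integrating term-by-term (or equivalently evaluating the antiderivative F(x) = 2*x^5/5 + 7*x^4/4 - x^3/3 - 6*x^2 + 6*x at the endpoints):
  F(1) − F(−1) = 109/60 − (-619/60) = 182/15.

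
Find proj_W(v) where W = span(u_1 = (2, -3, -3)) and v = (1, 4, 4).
proj_W(v) = (-2, 3, 3)

Set up U = [u_1 | ... | u_1] ∈ R^(3×1). The projector onto W = col(U) is P = U (U^T U)^(-1) U^T.
Compute U^T U =
  [22],
and U^T v = (-22).
Solve U^T U · c = U^T v for the coefficients: c = (-1). The projection is proj_W(v) = U c.
Check: (v - proj_W(v)) · u_1 = 0  (should be 0).
Result: proj_W(v) = (-2, 3, 3).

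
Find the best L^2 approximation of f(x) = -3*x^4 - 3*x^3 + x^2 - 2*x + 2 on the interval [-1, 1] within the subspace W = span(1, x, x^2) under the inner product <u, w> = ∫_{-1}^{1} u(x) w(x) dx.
g(x) = -11*x^2/7 - 19*x/5 + 79/35

The best approximation g ∈ W is the orthogonal projection of f onto W. Writing g = a_0 + a_1 x + a_2 x^2, the coefficients solve the normal equations G · a = b where
  G_{ij} = <φ_i, φ_j> and b_i = <f, φ_i>, with φ_0 = 1, φ_1 = x, φ_2 = x^2.
G =
  [2, 0, 2/3]
  [0, 2/3, 0]
  [2/3, 0, 2/5],
b = (52/15, -38/15, 92/105).
Solving gives a_0 = 79/35, a_1 = -19/5, a_2 = -11/7, so
  g(x) = -11*x^2/7 - 19*x/5 + 79/35.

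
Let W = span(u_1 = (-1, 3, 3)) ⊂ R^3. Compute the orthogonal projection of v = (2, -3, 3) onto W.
proj_W(v) = (2/19, -6/19, -6/19)

Set up U = [u_1 | ... | u_1] ∈ R^(3×1). The projector onto W = col(U) is P = U (U^T U)^(-1) U^T.
Compute U^T U =
  [19],
and U^T v = (-2).
Solve U^T U · c = U^T v for the coefficients: c = (-2/19). The projection is proj_W(v) = U c.
Check: (v - proj_W(v)) · u_1 = 0  (should be 0).
Result: proj_W(v) = (2/19, -6/19, -6/19).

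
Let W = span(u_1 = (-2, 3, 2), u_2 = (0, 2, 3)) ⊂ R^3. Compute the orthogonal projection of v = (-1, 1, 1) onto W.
proj_W(v) = (-62/77, 95/77, 65/77)

Set up U = [u_1 | ... | u_2] ∈ R^(3×2). The projector onto W = col(U) is P = U (U^T U)^(-1) U^T.
Compute U^T U =
  [17, 12]
  [12, 13],
and U^T v = (7, 5).
Solve U^T U · c = U^T v for the coefficients: c = (31/77, 1/77). The projection is proj_W(v) = U c.
Check: (v - proj_W(v)) · u_1 = 0  (should be 0).
Check: (v - proj_W(v)) · u_2 = 0  (should be 0).
Result: proj_W(v) = (-62/77, 95/77, 65/77).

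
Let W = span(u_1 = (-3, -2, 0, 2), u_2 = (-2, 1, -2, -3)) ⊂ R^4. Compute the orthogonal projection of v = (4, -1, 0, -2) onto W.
proj_W(v) = (466/151, 437/302, 79/151, -279/302)

Set up U = [u_1 | ... | u_2] ∈ R^(4×2). The projector onto W = col(U) is P = U (U^T U)^(-1) U^T.
Compute U^T U =
  [17, -2]
  [-2, 18],
and U^T v = (-14, -3).
Solve U^T U · c = U^T v for the coefficients: c = (-129/151, -79/302). The projection is proj_W(v) = U c.
Check: (v - proj_W(v)) · u_1 = 0  (should be 0).
Check: (v - proj_W(v)) · u_2 = 0  (should be 0).
Result: proj_W(v) = (466/151, 437/302, 79/151, -279/302).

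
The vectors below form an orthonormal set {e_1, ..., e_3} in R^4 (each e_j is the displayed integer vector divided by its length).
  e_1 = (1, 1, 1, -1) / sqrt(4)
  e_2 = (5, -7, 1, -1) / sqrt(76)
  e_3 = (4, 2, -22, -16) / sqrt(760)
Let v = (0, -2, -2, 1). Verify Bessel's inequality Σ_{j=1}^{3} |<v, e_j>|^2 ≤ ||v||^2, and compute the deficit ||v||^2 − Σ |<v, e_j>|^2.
Σ |<v, e_j>|^2 = 43/5; ||v||^2 = 9; deficit = 2/5

Write each e_j = u_j / sqrt(<u_j, u_j>) where u_j is the displayed integer vector. Then <v, e_j> = <v, u_j> / sqrt(<u_j, u_j>), so |<v, e_j>|^2 = <v, u_j>^2 / <u_j, u_j>.
Coefficients: <v, e_1> = -5/sqrt(4), <v, e_2> = 11/sqrt(76), <v, e_3> = 24/sqrt(760).
Square and sum: Σ |<v, e_j>|^2 = 43/5.
Compute ||v||^2 = v·v = 9.
Deficit = 9 − 43/5 = 2/5 ≥ 0, confirming Bessel's inequality. (The deficit equals ||v − Σ <v,e_j> e_j||^2, the squared distance from v to span{e_j}.)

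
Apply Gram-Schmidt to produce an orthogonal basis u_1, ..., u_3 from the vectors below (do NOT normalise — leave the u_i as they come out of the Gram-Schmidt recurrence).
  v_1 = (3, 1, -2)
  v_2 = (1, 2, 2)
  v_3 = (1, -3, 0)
Orthogonal basis:
  u_1 = (3, 1, -2)
  u_2 = (11/14, 27/14, 15/7)
  u_3 = (36/25, -48/25, 6/5)

Apply the Gram-Schmidt recurrence
  u_1 = v_1
  u_i = v_i − Σ_{j<i} ((v_i · u_j) / (u_j · u_j)) · u_j.

Step by step this gives:
  u_1 = (3, 1, -2)
  u_2 = (11/14, 27/14, 15/7)
  u_3 = (36/25, -48/25, 6/5)

Orthogonality check:
  u_2 · u_1 = 0 (should be 0)
  u_3 · u_1 = 0 (should be 0)
  u_3 · u_2 = 0 (should be 0)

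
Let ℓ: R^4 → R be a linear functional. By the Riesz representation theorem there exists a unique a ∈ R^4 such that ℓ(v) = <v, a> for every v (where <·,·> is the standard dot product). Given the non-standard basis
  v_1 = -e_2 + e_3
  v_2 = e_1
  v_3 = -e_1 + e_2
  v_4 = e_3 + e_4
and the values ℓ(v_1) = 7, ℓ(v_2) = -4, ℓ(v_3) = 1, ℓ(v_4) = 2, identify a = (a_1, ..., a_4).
a = (-4, -3, 4, -2)

Write a = (a_1, ..., a_4) in the standard basis. For each basis vector v_i, ℓ(v_i) = <v_i, a> is a linear equation in the a_j's. Collect the n equations into a matrix system V a = ℓ, where row i of V is v_i (expressed in the standard basis). Since V is invertible (lower-triangular with 1s on the diagonal, up to permutation), solve by back-substitution:
  V =
[[0, -1, 1, 0],
 [1, 0, 0, 0],
 [-1, 1, 0, 0],
 [0, 0, 1, 1]]
  V a = (7, -4, 1, 2)
Solving gives a = (-4, -3, 4, -2).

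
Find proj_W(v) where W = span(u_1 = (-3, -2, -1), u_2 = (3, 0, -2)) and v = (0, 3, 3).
proj_W(v) = (36/133, 318/133, 453/133)

Set up U = [u_1 | ... | u_2] ∈ R^(3×2). The projector onto W = col(U) is P = U (U^T U)^(-1) U^T.
Compute U^T U =
  [14, -7]
  [-7, 13],
and U^T v = (-9, -6).
Solve U^T U · c = U^T v for the coefficients: c = (-159/133, -21/19). The projection is proj_W(v) = U c.
Check: (v - proj_W(v)) · u_1 = 0  (should be 0).
Check: (v - proj_W(v)) · u_2 = 0  (should be 0).
Result: proj_W(v) = (36/133, 318/133, 453/133).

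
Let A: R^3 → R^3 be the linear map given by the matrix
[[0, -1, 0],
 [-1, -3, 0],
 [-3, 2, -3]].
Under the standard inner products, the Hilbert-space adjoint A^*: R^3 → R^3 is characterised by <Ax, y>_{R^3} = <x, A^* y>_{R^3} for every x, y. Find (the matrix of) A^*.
A^* = A^T =
[[0, -1, -3],
 [-1, -3, 2],
 [0, 0, -3]]

For real matrices with standard dot products, the defining identity <Ax, y> = <x, A^* y> gives (Ax)^T y = x^T (A^*) y, i.e. x^T A^T y = x^T (A^*) y. Since this holds for all x, y, we must have A^* = A^T. Therefore
A^* =
[[0, -1, -3],
 [-1, -3, 2],
 [0, 0, -3]].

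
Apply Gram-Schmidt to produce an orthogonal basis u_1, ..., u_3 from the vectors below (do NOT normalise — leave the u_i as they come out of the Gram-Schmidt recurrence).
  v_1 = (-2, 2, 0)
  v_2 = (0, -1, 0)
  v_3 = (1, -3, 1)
Orthogonal basis:
  u_1 = (-2, 2, 0)
  u_2 = (-1/2, -1/2, 0)
  u_3 = (0, 0, 1)

Apply the Gram-Schmidt recurrence
  u_1 = v_1
  u_i = v_i − Σ_{j<i} ((v_i · u_j) / (u_j · u_j)) · u_j.

Step by step this gives:
  u_1 = (-2, 2, 0)
  u_2 = (-1/2, -1/2, 0)
  u_3 = (0, 0, 1)

Orthogonality check:
  u_2 · u_1 = 0 (should be 0)
  u_3 · u_1 = 0 (should be 0)
  u_3 · u_2 = 0 (should be 0)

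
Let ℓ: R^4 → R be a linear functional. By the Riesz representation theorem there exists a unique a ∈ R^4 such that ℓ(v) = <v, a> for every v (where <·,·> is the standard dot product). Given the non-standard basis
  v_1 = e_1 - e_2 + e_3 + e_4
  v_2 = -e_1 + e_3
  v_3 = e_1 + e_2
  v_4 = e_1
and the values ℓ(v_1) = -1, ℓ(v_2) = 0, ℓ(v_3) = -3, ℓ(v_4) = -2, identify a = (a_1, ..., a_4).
a = (-2, -1, -2, 2)

Write a = (a_1, ..., a_4) in the standard basis. For each basis vector v_i, ℓ(v_i) = <v_i, a> is a linear equation in the a_j's. Collect the n equations into a matrix system V a = ℓ, where row i of V is v_i (expressed in the standard basis). Since V is invertible (lower-triangular with 1s on the diagonal, up to permutation), solve by back-substitution:
  V =
[[1, -1, 1, 1],
 [-1, 0, 1, 0],
 [1, 1, 0, 0],
 [1, 0, 0, 0]]
  V a = (-1, 0, -3, -2)
Solving gives a = (-2, -1, -2, 2).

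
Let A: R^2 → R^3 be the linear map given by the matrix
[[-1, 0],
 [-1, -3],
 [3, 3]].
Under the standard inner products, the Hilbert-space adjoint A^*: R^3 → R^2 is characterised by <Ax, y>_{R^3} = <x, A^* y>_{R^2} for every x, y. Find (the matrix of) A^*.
A^* = A^T =
[[-1, -1, 3],
 [0, -3, 3]]

For real matrices with standard dot products, the defining identity <Ax, y> = <x, A^* y> gives (Ax)^T y = x^T (A^*) y, i.e. x^T A^T y = x^T (A^*) y. Since this holds for all x, y, we must have A^* = A^T. Therefore
A^* =
[[-1, -1, 3],
 [0, -3, 3]].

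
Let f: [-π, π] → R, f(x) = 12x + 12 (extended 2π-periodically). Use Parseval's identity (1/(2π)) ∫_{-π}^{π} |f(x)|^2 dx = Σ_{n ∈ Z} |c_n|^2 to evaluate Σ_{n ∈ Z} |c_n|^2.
Σ |c_n|^2 = 48π^2 + 144

Expand and integrate term by term over [-π, π]:
  ∫ (12x)^2 dx = 144·(2π^3/3); ∫ 2·12·(12)·x dx = 0 (odd integrand); ∫ 12^2 dx = 144·2π.
So (1/(2π)) ∫_{-π}^{π} (12x + 12)^2 dx = 144π^2/3 + 144 = 48π^2 + 144.
Parseval ⇒ Σ |c_n|^2 = 48π^2 + 144.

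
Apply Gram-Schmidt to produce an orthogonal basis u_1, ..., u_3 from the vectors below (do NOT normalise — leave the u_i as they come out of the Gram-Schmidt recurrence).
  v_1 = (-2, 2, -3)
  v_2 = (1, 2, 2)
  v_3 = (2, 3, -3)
Orthogonal basis:
  u_1 = (-2, 2, -3)
  u_2 = (9/17, 42/17, 22/17)
  u_3 = (410/137, 41/137, -246/137)

Apply the Gram-Schmidt recurrence
  u_1 = v_1
  u_i = v_i − Σ_{j<i} ((v_i · u_j) / (u_j · u_j)) · u_j.

Step by step this gives:
  u_1 = (-2, 2, -3)
  u_2 = (9/17, 42/17, 22/17)
  u_3 = (410/137, 41/137, -246/137)

Orthogonality check:
  u_2 · u_1 = 0 (should be 0)
  u_3 · u_1 = 0 (should be 0)
  u_3 · u_2 = 0 (should be 0)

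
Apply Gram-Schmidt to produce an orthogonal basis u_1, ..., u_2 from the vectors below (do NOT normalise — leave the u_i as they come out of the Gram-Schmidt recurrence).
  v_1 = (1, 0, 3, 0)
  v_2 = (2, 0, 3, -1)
Orthogonal basis:
  u_1 = (1, 0, 3, 0)
  u_2 = (9/10, 0, -3/10, -1)

Apply the Gram-Schmidt recurrence
  u_1 = v_1
  u_i = v_i − Σ_{j<i} ((v_i · u_j) / (u_j · u_j)) · u_j.

Step by step this gives:
  u_1 = (1, 0, 3, 0)
  u_2 = (9/10, 0, -3/10, -1)

Orthogonality check:
  u_2 · u_1 = 0 (should be 0)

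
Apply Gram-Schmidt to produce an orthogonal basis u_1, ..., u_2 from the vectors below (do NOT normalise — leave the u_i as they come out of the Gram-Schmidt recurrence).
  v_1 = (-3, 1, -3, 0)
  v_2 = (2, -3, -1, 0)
Orthogonal basis:
  u_1 = (-3, 1, -3, 0)
  u_2 = (20/19, -51/19, -37/19, 0)

Apply the Gram-Schmidt recurrence
  u_1 = v_1
  u_i = v_i − Σ_{j<i} ((v_i · u_j) / (u_j · u_j)) · u_j.

Step by step this gives:
  u_1 = (-3, 1, -3, 0)
  u_2 = (20/19, -51/19, -37/19, 0)

Orthogonality check:
  u_2 · u_1 = 0 (should be 0)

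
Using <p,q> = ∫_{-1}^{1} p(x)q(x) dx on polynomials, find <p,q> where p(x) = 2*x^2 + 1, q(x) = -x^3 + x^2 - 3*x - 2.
<p,q> = -26/5

Expand the product: p(x)·q(x) = -2*x^5 + 2*x^4 - 7*x^3 - 3*x^2 - 3*x - 2.
∫_{-1}^{1} of each monomial x^k gives [2/(k+1) if k even, 0 if k odd]. Integrating term-by-term (or equivalently evaluating the antiderivative F(x) = -x^6/3 + 2*x^5/5 - 7*x^4/4 - x^3 - 3*x^2/2 - 2*x at the endpoints):
  F(1) − F(−1) = -371/60 − (-59/60) = -26/5.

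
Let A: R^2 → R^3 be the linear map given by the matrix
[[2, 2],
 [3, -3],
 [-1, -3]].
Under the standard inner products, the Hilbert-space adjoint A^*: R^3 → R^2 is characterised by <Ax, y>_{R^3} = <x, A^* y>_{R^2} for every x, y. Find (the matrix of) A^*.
A^* = A^T =
[[2, 3, -1],
 [2, -3, -3]]

For real matrices with standard dot products, the defining identity <Ax, y> = <x, A^* y> gives (Ax)^T y = x^T (A^*) y, i.e. x^T A^T y = x^T (A^*) y. Since this holds for all x, y, we must have A^* = A^T. Therefore
A^* =
[[2, 3, -1],
 [2, -3, -3]].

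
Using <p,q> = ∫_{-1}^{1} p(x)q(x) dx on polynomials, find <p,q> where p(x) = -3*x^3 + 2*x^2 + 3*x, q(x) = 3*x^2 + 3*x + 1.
<p,q> = 92/15

Expand the product: p(x)·q(x) = -9*x^5 - 3*x^4 + 12*x^3 + 11*x^2 + 3*x.
∫_{-1}^{1} of each monomial x^k gives [2/(k+1) if k even, 0 if k odd]. Integrating term-by-term (or equivalently evaluating the antiderivative F(x) = -3*x^6/2 - 3*x^5/5 + 3*x^4 + 11*x^3/3 + 3*x^2/2 at the endpoints):
  F(1) − F(−1) = 91/15 − (-1/15) = 92/15.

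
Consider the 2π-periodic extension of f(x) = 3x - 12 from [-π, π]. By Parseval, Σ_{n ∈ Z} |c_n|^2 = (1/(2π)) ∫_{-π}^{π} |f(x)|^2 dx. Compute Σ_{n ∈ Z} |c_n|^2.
Σ |c_n|^2 = 3π^2 + 144

Expand and integrate term by term over [-π, π]:
  ∫ (3x)^2 dx = 9·(2π^3/3); ∫ 2·3·(-12)·x dx = 0 (odd integrand); ∫ (-12)^2 dx = 144·2π.
So (1/(2π)) ∫_{-π}^{π} (3x - 12)^2 dx = 9π^2/3 + 144 = 3π^2 + 144.
Parseval ⇒ Σ |c_n|^2 = 3π^2 + 144.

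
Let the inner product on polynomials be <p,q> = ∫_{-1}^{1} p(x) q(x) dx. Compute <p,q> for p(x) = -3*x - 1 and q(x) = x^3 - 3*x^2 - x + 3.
<p,q> = -16/5

Expand the product: p(x)·q(x) = -3*x^4 + 8*x^3 + 6*x^2 - 8*x - 3.
∫_{-1}^{1} of each monomial x^k gives [2/(k+1) if k even, 0 if k odd]. Integrating term-by-term (or equivalently evaluating the antiderivative F(x) = -3*x^5/5 + 2*x^4 + 2*x^3 - 4*x^2 - 3*x at the endpoints):
  F(1) − F(−1) = -18/5 − (-2/5) = -16/5.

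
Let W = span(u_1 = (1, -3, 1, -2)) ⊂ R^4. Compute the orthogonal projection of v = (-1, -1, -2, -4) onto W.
proj_W(v) = (8/15, -8/5, 8/15, -16/15)

Set up U = [u_1 | ... | u_1] ∈ R^(4×1). The projector onto W = col(U) is P = U (U^T U)^(-1) U^T.
Compute U^T U =
  [15],
and U^T v = (8).
Solve U^T U · c = U^T v for the coefficients: c = (8/15). The projection is proj_W(v) = U c.
Check: (v - proj_W(v)) · u_1 = 0  (should be 0).
Result: proj_W(v) = (8/15, -8/5, 8/15, -16/15).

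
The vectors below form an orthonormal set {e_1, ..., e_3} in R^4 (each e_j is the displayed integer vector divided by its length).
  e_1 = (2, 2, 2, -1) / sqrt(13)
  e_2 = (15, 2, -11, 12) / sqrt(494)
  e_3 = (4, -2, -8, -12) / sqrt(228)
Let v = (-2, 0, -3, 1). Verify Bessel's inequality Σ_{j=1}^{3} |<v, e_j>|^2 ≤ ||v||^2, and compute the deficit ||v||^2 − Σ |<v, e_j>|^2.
Σ |<v, e_j>|^2 = 59/6; ||v||^2 = 14; deficit = 25/6

Write each e_j = u_j / sqrt(<u_j, u_j>) where u_j is the displayed integer vector. Then <v, e_j> = <v, u_j> / sqrt(<u_j, u_j>), so |<v, e_j>|^2 = <v, u_j>^2 / <u_j, u_j>.
Coefficients: <v, e_1> = -11/sqrt(13), <v, e_2> = 15/sqrt(494), <v, e_3> = 4/sqrt(228).
Square and sum: Σ |<v, e_j>|^2 = 59/6.
Compute ||v||^2 = v·v = 14.
Deficit = 14 − 59/6 = 25/6 ≥ 0, confirming Bessel's inequality. (The deficit equals ||v − Σ <v,e_j> e_j||^2, the squared distance from v to span{e_j}.)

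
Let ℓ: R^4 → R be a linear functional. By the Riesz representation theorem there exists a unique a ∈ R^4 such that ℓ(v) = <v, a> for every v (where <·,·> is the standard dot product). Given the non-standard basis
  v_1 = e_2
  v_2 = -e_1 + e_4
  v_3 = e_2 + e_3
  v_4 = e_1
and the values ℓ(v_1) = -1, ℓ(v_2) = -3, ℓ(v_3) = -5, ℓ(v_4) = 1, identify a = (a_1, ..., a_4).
a = (1, -1, -4, -2)

Write a = (a_1, ..., a_4) in the standard basis. For each basis vector v_i, ℓ(v_i) = <v_i, a> is a linear equation in the a_j's. Collect the n equations into a matrix system V a = ℓ, where row i of V is v_i (expressed in the standard basis). Since V is invertible (lower-triangular with 1s on the diagonal, up to permutation), solve by back-substitution:
  V =
[[0, 1, 0, 0],
 [-1, 0, 0, 1],
 [0, 1, 1, 0],
 [1, 0, 0, 0]]
  V a = (-1, -3, -5, 1)
Solving gives a = (1, -1, -4, -2).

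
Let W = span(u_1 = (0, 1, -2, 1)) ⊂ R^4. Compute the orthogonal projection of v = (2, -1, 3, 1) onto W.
proj_W(v) = (0, -1, 2, -1)

Set up U = [u_1 | ... | u_1] ∈ R^(4×1). The projector onto W = col(U) is P = U (U^T U)^(-1) U^T.
Compute U^T U =
  [6],
and U^T v = (-6).
Solve U^T U · c = U^T v for the coefficients: c = (-1). The projection is proj_W(v) = U c.
Check: (v - proj_W(v)) · u_1 = 0  (should be 0).
Result: proj_W(v) = (0, -1, 2, -1).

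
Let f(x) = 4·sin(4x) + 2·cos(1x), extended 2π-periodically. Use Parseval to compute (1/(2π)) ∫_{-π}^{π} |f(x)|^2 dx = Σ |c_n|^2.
Σ |c_n|^2 = 10

Expand |f|^2 and use orthogonality of {sin(nx), cos(mx)} on [-π, π]:
  ∫_{-π}^{π} sin(nx)^2 dx = π, ∫ cos(mx)^2 dx = π, and cross terms integrate to 0.
So ∫_{-π}^{π} f(x)^2 dx = 4^2 · π + 2^2 · π = (16 + 4)π.
Divide by 2π: (16 + 4)/2 = 10.
By Parseval, this equals Σ |c_n|^2.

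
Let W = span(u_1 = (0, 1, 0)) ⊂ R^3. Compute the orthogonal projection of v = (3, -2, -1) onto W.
proj_W(v) = (0, -2, 0)

Set up U = [u_1 | ... | u_1] ∈ R^(3×1). The projector onto W = col(U) is P = U (U^T U)^(-1) U^T.
Compute U^T U =
  [1],
and U^T v = (-2).
Solve U^T U · c = U^T v for the coefficients: c = (-2). The projection is proj_W(v) = U c.
Check: (v - proj_W(v)) · u_1 = 0  (should be 0).
Result: proj_W(v) = (0, -2, 0).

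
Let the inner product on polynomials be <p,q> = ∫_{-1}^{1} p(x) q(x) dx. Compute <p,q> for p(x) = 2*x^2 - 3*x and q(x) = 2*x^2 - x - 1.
<p,q> = 34/15

Expand the product: p(x)·q(x) = 4*x^4 - 8*x^3 + x^2 + 3*x.
∫_{-1}^{1} of each monomial x^k gives [2/(k+1) if k even, 0 if k odd]. Integrating term-by-term (or equivalently evaluating the antiderivative F(x) = 4*x^5/5 - 2*x^4 + x^3/3 + 3*x^2/2 at the endpoints):
  F(1) − F(−1) = 19/30 − (-49/30) = 34/15.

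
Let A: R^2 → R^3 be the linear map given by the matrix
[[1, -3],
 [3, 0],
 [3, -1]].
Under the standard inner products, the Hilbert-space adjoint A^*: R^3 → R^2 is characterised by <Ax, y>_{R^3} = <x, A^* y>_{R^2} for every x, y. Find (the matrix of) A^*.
A^* = A^T =
[[1, 3, 3],
 [-3, 0, -1]]

For real matrices with standard dot products, the defining identity <Ax, y> = <x, A^* y> gives (Ax)^T y = x^T (A^*) y, i.e. x^T A^T y = x^T (A^*) y. Since this holds for all x, y, we must have A^* = A^T. Therefore
A^* =
[[1, 3, 3],
 [-3, 0, -1]].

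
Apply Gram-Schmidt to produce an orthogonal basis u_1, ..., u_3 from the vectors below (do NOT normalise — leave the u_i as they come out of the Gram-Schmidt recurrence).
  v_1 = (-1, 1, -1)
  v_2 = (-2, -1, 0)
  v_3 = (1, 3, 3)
Orthogonal basis:
  u_1 = (-1, 1, -1)
  u_2 = (-5/3, -4/3, 1/3)
  u_3 = (-1, 2, 3)

Apply the Gram-Schmidt recurrence
  u_1 = v_1
  u_i = v_i − Σ_{j<i} ((v_i · u_j) / (u_j · u_j)) · u_j.

Step by step this gives:
  u_1 = (-1, 1, -1)
  u_2 = (-5/3, -4/3, 1/3)
  u_3 = (-1, 2, 3)

Orthogonality check:
  u_2 · u_1 = 0 (should be 0)
  u_3 · u_1 = 0 (should be 0)
  u_3 · u_2 = 0 (should be 0)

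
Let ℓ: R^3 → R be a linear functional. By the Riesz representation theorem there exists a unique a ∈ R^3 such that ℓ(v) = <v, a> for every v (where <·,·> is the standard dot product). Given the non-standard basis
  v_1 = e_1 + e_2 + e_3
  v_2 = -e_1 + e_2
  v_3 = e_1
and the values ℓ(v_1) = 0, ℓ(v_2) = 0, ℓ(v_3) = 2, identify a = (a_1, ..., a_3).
a = (2, 2, -4)

Write a = (a_1, ..., a_3) in the standard basis. For each basis vector v_i, ℓ(v_i) = <v_i, a> is a linear equation in the a_j's. Collect the n equations into a matrix system V a = ℓ, where row i of V is v_i (expressed in the standard basis). Since V is invertible (lower-triangular with 1s on the diagonal, up to permutation), solve by back-substitution:
  V =
[[1, 1, 1],
 [-1, 1, 0],
 [1, 0, 0]]
  V a = (0, 0, 2)
Solving gives a = (2, 2, -4).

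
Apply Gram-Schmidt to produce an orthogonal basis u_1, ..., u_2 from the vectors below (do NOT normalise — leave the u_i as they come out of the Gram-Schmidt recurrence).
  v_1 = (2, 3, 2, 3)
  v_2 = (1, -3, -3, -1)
Orthogonal basis:
  u_1 = (2, 3, 2, 3)
  u_2 = (29/13, -15/13, -23/13, 11/13)

Apply the Gram-Schmidt recurrence
  u_1 = v_1
  u_i = v_i − Σ_{j<i} ((v_i · u_j) / (u_j · u_j)) · u_j.

Step by step this gives:
  u_1 = (2, 3, 2, 3)
  u_2 = (29/13, -15/13, -23/13, 11/13)

Orthogonality check:
  u_2 · u_1 = 0 (should be 0)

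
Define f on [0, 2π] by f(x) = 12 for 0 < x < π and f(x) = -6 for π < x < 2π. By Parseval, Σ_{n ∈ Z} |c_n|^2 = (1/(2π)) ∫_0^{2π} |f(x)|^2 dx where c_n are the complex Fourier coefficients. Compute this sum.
Σ |c_n|^2 = 90

Parseval equates the L^2 energy of f (normalised by 1/(2π)) with the ℓ^2 sum of its Fourier coefficients: (1/(2π)) ∫_0^{2π} |f|^2 = Σ |c_n|^2.
Compute the left side: (1/(2π)) [∫_0^π 12^2 dx + ∫_π^{2π} (-6)^2 dx] = (1/(2π)) · (144π + 36π) = (144 + 36)/2 = 90.
So Σ_{n ∈ Z} |c_n|^2 = 90.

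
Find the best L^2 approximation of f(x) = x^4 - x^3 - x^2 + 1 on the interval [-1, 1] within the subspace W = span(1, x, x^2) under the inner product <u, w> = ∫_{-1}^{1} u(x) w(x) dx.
g(x) = -x^2/7 - 3*x/5 + 32/35

The best approximation g ∈ W is the orthogonal projection of f onto W. Writing g = a_0 + a_1 x + a_2 x^2, the coefficients solve the normal equations G · a = b where
  G_{ij} = <φ_i, φ_j> and b_i = <f, φ_i>, with φ_0 = 1, φ_1 = x, φ_2 = x^2.
G =
  [2, 0, 2/3]
  [0, 2/3, 0]
  [2/3, 0, 2/5],
b = (26/15, -2/5, 58/105).
Solving gives a_0 = 32/35, a_1 = -3/5, a_2 = -1/7, so
  g(x) = -x^2/7 - 3*x/5 + 32/35.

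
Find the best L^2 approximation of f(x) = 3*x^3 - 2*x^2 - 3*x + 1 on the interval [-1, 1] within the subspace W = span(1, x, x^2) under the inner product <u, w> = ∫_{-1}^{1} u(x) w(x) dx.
g(x) = -2*x^2 - 6*x/5 + 1

The best approximation g ∈ W is the orthogonal projection of f onto W. Writing g = a_0 + a_1 x + a_2 x^2, the coefficients solve the normal equations G · a = b where
  G_{ij} = <φ_i, φ_j> and b_i = <f, φ_i>, with φ_0 = 1, φ_1 = x, φ_2 = x^2.
G =
  [2, 0, 2/3]
  [0, 2/3, 0]
  [2/3, 0, 2/5],
b = (2/3, -4/5, -2/15).
Solving gives a_0 = 1, a_1 = -6/5, a_2 = -2, so
  g(x) = -2*x^2 - 6*x/5 + 1.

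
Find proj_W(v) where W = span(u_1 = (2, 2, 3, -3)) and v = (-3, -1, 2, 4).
proj_W(v) = (-14/13, -14/13, -21/13, 21/13)

Set up U = [u_1 | ... | u_1] ∈ R^(4×1). The projector onto W = col(U) is P = U (U^T U)^(-1) U^T.
Compute U^T U =
  [26],
and U^T v = (-14).
Solve U^T U · c = U^T v for the coefficients: c = (-7/13). The projection is proj_W(v) = U c.
Check: (v - proj_W(v)) · u_1 = 0  (should be 0).
Result: proj_W(v) = (-14/13, -14/13, -21/13, 21/13).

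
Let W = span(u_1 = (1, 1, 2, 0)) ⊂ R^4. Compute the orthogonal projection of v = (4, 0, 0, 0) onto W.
proj_W(v) = (2/3, 2/3, 4/3, 0)

Set up U = [u_1 | ... | u_1] ∈ R^(4×1). The projector onto W = col(U) is P = U (U^T U)^(-1) U^T.
Compute U^T U =
  [6],
and U^T v = (4).
Solve U^T U · c = U^T v for the coefficients: c = (2/3). The projection is proj_W(v) = U c.
Check: (v - proj_W(v)) · u_1 = 0  (should be 0).
Result: proj_W(v) = (2/3, 2/3, 4/3, 0).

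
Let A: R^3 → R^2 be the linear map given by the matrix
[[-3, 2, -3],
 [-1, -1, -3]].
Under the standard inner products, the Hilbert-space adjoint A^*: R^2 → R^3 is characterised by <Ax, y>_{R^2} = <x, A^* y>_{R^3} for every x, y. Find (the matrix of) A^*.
A^* = A^T =
[[-3, -1],
 [2, -1],
 [-3, -3]]

For real matrices with standard dot products, the defining identity <Ax, y> = <x, A^* y> gives (Ax)^T y = x^T (A^*) y, i.e. x^T A^T y = x^T (A^*) y. Since this holds for all x, y, we must have A^* = A^T. Therefore
A^* =
[[-3, -1],
 [2, -1],
 [-3, -3]].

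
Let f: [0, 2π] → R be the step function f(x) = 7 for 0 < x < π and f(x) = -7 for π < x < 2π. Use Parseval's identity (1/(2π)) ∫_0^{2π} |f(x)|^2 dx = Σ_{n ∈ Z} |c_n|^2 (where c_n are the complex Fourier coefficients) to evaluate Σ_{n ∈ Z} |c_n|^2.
Σ |c_n|^2 = 49

Parseval equates the L^2 energy of f (normalised by 1/(2π)) with the ℓ^2 sum of its Fourier coefficients: (1/(2π)) ∫_0^{2π} |f|^2 = Σ |c_n|^2.
Compute the left side: (1/(2π)) [∫_0^π 7^2 dx + ∫_π^{2π} (-7)^2 dx] = (1/(2π)) · (49π + 49π) = (49 + 49)/2 = 49.
So Σ_{n ∈ Z} |c_n|^2 = 49.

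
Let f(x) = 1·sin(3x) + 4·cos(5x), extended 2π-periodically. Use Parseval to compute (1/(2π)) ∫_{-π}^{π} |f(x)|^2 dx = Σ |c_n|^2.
Σ |c_n|^2 = 17/2

Expand |f|^2 and use orthogonality of {sin(nx), cos(mx)} on [-π, π]:
  ∫_{-π}^{π} sin(nx)^2 dx = π, ∫ cos(mx)^2 dx = π, and cross terms integrate to 0.
So ∫_{-π}^{π} f(x)^2 dx = 1^2 · π + 4^2 · π = (1 + 16)π.
Divide by 2π: (1 + 16)/2 = 17/2.
By Parseval, this equals Σ |c_n|^2.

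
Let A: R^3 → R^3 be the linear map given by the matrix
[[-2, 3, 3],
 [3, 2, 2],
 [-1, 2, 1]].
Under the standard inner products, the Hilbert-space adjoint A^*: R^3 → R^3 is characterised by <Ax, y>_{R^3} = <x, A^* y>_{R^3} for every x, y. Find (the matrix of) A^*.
A^* = A^T =
[[-2, 3, -1],
 [3, 2, 2],
 [3, 2, 1]]

For real matrices with standard dot products, the defining identity <Ax, y> = <x, A^* y> gives (Ax)^T y = x^T (A^*) y, i.e. x^T A^T y = x^T (A^*) y. Since this holds for all x, y, we must have A^* = A^T. Therefore
A^* =
[[-2, 3, -1],
 [3, 2, 2],
 [3, 2, 1]].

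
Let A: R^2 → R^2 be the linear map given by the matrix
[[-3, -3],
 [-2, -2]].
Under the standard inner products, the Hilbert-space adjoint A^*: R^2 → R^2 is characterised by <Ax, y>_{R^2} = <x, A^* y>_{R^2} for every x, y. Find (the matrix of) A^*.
A^* = A^T =
[[-3, -2],
 [-3, -2]]

For real matrices with standard dot products, the defining identity <Ax, y> = <x, A^* y> gives (Ax)^T y = x^T (A^*) y, i.e. x^T A^T y = x^T (A^*) y. Since this holds for all x, y, we must have A^* = A^T. Therefore
A^* =
[[-3, -2],
 [-3, -2]].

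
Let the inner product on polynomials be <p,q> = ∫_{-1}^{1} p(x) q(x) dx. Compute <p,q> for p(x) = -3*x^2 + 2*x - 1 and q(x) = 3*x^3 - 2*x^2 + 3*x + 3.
<p,q> = -28/15

Expand the product: p(x)·q(x) = -9*x^5 + 12*x^4 - 16*x^3 - x^2 + 3*x - 3.
∫_{-1}^{1} of each monomial x^k gives [2/(k+1) if k even, 0 if k odd]. Integrating term-by-term (or equivalently evaluating the antiderivative F(x) = -3*x^6/2 + 12*x^5/5 - 4*x^4 - x^3/3 + 3*x^2/2 - 3*x at the endpoints):
  F(1) − F(−1) = -74/15 − (-46/15) = -28/15.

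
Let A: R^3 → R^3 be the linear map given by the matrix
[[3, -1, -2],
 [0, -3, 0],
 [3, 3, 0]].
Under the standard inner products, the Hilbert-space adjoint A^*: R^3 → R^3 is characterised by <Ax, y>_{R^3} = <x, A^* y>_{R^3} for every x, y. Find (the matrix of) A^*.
A^* = A^T =
[[3, 0, 3],
 [-1, -3, 3],
 [-2, 0, 0]]

For real matrices with standard dot products, the defining identity <Ax, y> = <x, A^* y> gives (Ax)^T y = x^T (A^*) y, i.e. x^T A^T y = x^T (A^*) y. Since this holds for all x, y, we must have A^* = A^T. Therefore
A^* =
[[3, 0, 3],
 [-1, -3, 3],
 [-2, 0, 0]].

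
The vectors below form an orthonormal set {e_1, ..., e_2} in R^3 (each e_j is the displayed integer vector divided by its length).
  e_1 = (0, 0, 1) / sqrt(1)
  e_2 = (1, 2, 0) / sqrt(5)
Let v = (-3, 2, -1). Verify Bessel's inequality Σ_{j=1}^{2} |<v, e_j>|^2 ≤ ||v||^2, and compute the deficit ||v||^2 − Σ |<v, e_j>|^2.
Σ |<v, e_j>|^2 = 6/5; ||v||^2 = 14; deficit = 64/5

Write each e_j = u_j / sqrt(<u_j, u_j>) where u_j is the displayed integer vector. Then <v, e_j> = <v, u_j> / sqrt(<u_j, u_j>), so |<v, e_j>|^2 = <v, u_j>^2 / <u_j, u_j>.
Coefficients: <v, e_1> = -1/sqrt(1), <v, e_2> = 1/sqrt(5).
Square and sum: Σ |<v, e_j>|^2 = 6/5.
Compute ||v||^2 = v·v = 14.
Deficit = 14 − 6/5 = 64/5 ≥ 0, confirming Bessel's inequality. (The deficit equals ||v − Σ <v,e_j> e_j||^2, the squared distance from v to span{e_j}.)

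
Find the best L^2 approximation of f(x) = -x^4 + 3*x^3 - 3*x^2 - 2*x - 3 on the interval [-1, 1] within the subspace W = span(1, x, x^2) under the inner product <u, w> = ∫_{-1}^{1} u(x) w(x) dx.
g(x) = -27*x^2/7 - x/5 - 102/35

The best approximation g ∈ W is the orthogonal projection of f onto W. Writing g = a_0 + a_1 x + a_2 x^2, the coefficients solve the normal equations G · a = b where
  G_{ij} = <φ_i, φ_j> and b_i = <f, φ_i>, with φ_0 = 1, φ_1 = x, φ_2 = x^2.
G =
  [2, 0, 2/3]
  [0, 2/3, 0]
  [2/3, 0, 2/5],
b = (-42/5, -2/15, -122/35).
Solving gives a_0 = -102/35, a_1 = -1/5, a_2 = -27/7, so
  g(x) = -27*x^2/7 - x/5 - 102/35.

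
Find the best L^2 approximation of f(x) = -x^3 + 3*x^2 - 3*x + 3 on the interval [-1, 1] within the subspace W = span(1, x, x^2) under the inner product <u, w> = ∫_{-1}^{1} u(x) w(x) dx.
g(x) = 3*x^2 - 18*x/5 + 3

The best approximation g ∈ W is the orthogonal projection of f onto W. Writing g = a_0 + a_1 x + a_2 x^2, the coefficients solve the normal equations G · a = b where
  G_{ij} = <φ_i, φ_j> and b_i = <f, φ_i>, with φ_0 = 1, φ_1 = x, φ_2 = x^2.
G =
  [2, 0, 2/3]
  [0, 2/3, 0]
  [2/3, 0, 2/5],
b = (8, -12/5, 16/5).
Solving gives a_0 = 3, a_1 = -18/5, a_2 = 3, so
  g(x) = 3*x^2 - 18*x/5 + 3.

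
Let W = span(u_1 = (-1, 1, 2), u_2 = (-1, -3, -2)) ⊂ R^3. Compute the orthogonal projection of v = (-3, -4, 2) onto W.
proj_W(v) = (-4, -3, 1)

Set up U = [u_1 | ... | u_2] ∈ R^(3×2). The projector onto W = col(U) is P = U (U^T U)^(-1) U^T.
Compute U^T U =
  [6, -6]
  [-6, 14],
and U^T v = (3, 11).
Solve U^T U · c = U^T v for the coefficients: c = (9/4, 7/4). The projection is proj_W(v) = U c.
Check: (v - proj_W(v)) · u_1 = 0  (should be 0).
Check: (v - proj_W(v)) · u_2 = 0  (should be 0).
Result: proj_W(v) = (-4, -3, 1).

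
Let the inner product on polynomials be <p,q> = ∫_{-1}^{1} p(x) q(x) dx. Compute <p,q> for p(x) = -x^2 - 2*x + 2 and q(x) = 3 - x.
<p,q> = 34/3

Expand the product: p(x)·q(x) = x^3 - x^2 - 8*x + 6.
∫_{-1}^{1} of each monomial x^k gives [2/(k+1) if k even, 0 if k odd]. Integrating term-by-term (or equivalently evaluating the antiderivative F(x) = x^4/4 - x^3/3 - 4*x^2 + 6*x at the endpoints):
  F(1) − F(−1) = 23/12 − (-113/12) = 34/3.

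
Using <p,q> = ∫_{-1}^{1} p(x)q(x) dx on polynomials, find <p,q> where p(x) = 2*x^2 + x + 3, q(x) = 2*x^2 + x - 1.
<p,q> = -16/15

Expand the product: p(x)·q(x) = 4*x^4 + 4*x^3 + 5*x^2 + 2*x - 3.
∫_{-1}^{1} of each monomial x^k gives [2/(k+1) if k even, 0 if k odd]. Integrating term-by-term (or equivalently evaluating the antiderivative F(x) = 4*x^5/5 + x^4 + 5*x^3/3 + x^2 - 3*x at the endpoints):
  F(1) − F(−1) = 22/15 − (38/15) = -16/15.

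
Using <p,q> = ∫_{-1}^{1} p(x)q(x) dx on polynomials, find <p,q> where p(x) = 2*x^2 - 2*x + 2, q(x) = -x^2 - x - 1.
<p,q> = -92/15

Expand the product: p(x)·q(x) = -2*x^4 - 2*x^2 - 2.
∫_{-1}^{1} of each monomial x^k gives [2/(k+1) if k even, 0 if k odd]. Integrating term-by-term (or equivalently evaluating the antiderivative F(x) = -2*x^5/5 - 2*x^3/3 - 2*x at the endpoints):
  F(1) − F(−1) = -46/15 − (46/15) = -92/15.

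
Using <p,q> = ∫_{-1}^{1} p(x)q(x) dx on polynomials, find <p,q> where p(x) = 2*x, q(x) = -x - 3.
<p,q> = -4/3

Expand the product: p(x)·q(x) = -2*x^2 - 6*x.
∫_{-1}^{1} of each monomial x^k gives [2/(k+1) if k even, 0 if k odd]. Integrating term-by-term (or equivalently evaluating the antiderivative F(x) = -2*x^3/3 - 3*x^2 at the endpoints):
  F(1) − F(−1) = -11/3 − (-7/3) = -4/3.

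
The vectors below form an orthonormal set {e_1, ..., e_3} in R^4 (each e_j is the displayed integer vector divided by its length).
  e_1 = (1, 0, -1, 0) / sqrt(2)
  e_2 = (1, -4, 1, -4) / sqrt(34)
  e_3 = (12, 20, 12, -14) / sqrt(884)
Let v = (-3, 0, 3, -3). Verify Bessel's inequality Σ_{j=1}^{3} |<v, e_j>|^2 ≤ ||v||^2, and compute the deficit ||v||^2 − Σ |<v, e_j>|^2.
Σ |<v, e_j>|^2 = 315/13; ||v||^2 = 27; deficit = 36/13

Write each e_j = u_j / sqrt(<u_j, u_j>) where u_j is the displayed integer vector. Then <v, e_j> = <v, u_j> / sqrt(<u_j, u_j>), so |<v, e_j>|^2 = <v, u_j>^2 / <u_j, u_j>.
Coefficients: <v, e_1> = -6/sqrt(2), <v, e_2> = 12/sqrt(34), <v, e_3> = 42/sqrt(884).
Square and sum: Σ |<v, e_j>|^2 = 315/13.
Compute ||v||^2 = v·v = 27.
Deficit = 27 − 315/13 = 36/13 ≥ 0, confirming Bessel's inequality. (The deficit equals ||v − Σ <v,e_j> e_j||^2, the squared distance from v to span{e_j}.)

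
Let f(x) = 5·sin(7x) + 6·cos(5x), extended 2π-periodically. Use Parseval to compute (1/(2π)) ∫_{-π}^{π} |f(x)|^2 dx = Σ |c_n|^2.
Σ |c_n|^2 = 61/2

Expand |f|^2 and use orthogonality of {sin(nx), cos(mx)} on [-π, π]:
  ∫_{-π}^{π} sin(nx)^2 dx = π, ∫ cos(mx)^2 dx = π, and cross terms integrate to 0.
So ∫_{-π}^{π} f(x)^2 dx = 5^2 · π + 6^2 · π = (25 + 36)π.
Divide by 2π: (25 + 36)/2 = 61/2.
By Parseval, this equals Σ |c_n|^2.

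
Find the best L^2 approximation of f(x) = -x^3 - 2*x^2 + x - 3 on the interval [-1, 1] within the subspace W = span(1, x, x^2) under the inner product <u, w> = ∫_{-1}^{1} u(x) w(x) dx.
g(x) = -2*x^2 + 2*x/5 - 3

The best approximation g ∈ W is the orthogonal projection of f onto W. Writing g = a_0 + a_1 x + a_2 x^2, the coefficients solve the normal equations G · a = b where
  G_{ij} = <φ_i, φ_j> and b_i = <f, φ_i>, with φ_0 = 1, φ_1 = x, φ_2 = x^2.
G =
  [2, 0, 2/3]
  [0, 2/3, 0]
  [2/3, 0, 2/5],
b = (-22/3, 4/15, -14/5).
Solving gives a_0 = -3, a_1 = 2/5, a_2 = -2, so
  g(x) = -2*x^2 + 2*x/5 - 3.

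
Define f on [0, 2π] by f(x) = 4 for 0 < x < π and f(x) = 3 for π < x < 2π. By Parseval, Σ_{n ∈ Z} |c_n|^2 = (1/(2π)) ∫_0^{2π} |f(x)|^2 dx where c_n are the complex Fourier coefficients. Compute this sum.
Σ |c_n|^2 = 25/2

Parseval equates the L^2 energy of f (normalised by 1/(2π)) with the ℓ^2 sum of its Fourier coefficients: (1/(2π)) ∫_0^{2π} |f|^2 = Σ |c_n|^2.
Compute the left side: (1/(2π)) [∫_0^π 4^2 dx + ∫_π^{2π} 3^2 dx] = (1/(2π)) · (16π + 9π) = (16 + 9)/2 = 25/2.
So Σ_{n ∈ Z} |c_n|^2 = 25/2.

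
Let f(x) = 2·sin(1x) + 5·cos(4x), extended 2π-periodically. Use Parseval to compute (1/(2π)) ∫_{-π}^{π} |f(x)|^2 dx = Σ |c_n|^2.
Σ |c_n|^2 = 29/2

Expand |f|^2 and use orthogonality of {sin(nx), cos(mx)} on [-π, π]:
  ∫_{-π}^{π} sin(nx)^2 dx = π, ∫ cos(mx)^2 dx = π, and cross terms integrate to 0.
So ∫_{-π}^{π} f(x)^2 dx = 2^2 · π + 5^2 · π = (4 + 25)π.
Divide by 2π: (4 + 25)/2 = 29/2.
By Parseval, this equals Σ |c_n|^2.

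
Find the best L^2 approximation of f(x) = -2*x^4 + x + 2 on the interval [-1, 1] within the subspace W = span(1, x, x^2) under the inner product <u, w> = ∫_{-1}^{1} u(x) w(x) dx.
g(x) = -12*x^2/7 + x + 76/35

The best approximation g ∈ W is the orthogonal projection of f onto W. Writing g = a_0 + a_1 x + a_2 x^2, the coefficients solve the normal equations G · a = b where
  G_{ij} = <φ_i, φ_j> and b_i = <f, φ_i>, with φ_0 = 1, φ_1 = x, φ_2 = x^2.
G =
  [2, 0, 2/3]
  [0, 2/3, 0]
  [2/3, 0, 2/5],
b = (16/5, 2/3, 16/21).
Solving gives a_0 = 76/35, a_1 = 1, a_2 = -12/7, so
  g(x) = -12*x^2/7 + x + 76/35.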